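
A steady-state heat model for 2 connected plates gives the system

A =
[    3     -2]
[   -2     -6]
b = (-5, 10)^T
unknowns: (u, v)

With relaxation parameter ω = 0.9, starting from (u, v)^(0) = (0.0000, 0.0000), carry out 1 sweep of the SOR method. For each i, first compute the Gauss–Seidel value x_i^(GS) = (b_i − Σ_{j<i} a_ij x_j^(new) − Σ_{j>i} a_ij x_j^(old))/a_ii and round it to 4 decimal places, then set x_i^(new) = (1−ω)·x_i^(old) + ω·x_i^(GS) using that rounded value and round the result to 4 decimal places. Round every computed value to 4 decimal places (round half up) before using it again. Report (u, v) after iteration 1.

Iteration 1:
  u: GS value = (-5 - (-2)·0.0000) / (3) = -1.6667;  u ← (1−ω)·0.0000 + ω·-1.6667 = -1.5000
  v: GS value = (10 - (-2)·-1.5000) / (-6) = -1.1667;  v ← (1−ω)·0.0000 + ω·-1.1667 = -1.0500

(-1.5000, -1.0500)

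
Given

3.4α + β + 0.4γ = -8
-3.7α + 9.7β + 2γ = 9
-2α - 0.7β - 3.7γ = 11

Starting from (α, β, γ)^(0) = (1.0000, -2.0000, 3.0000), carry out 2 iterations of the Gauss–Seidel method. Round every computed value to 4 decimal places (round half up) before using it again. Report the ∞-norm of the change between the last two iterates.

1.0201

Iteration 1:
  α = (-8 - (1)·-2.0000 - (0.4)·3.0000) / (3.4) = -2.1176
  β = (9 - (-3.7)·-2.1176 - (2)·3.0000) / (9.7) = -0.4985
  γ = (11 - (-2)·-2.1176 - (-0.7)·-0.4985) / (-3.7) = -1.7340
Iteration 2:
  α = (-8 - (1)·-0.4985 - (0.4)·-1.7340) / (3.4) = -2.0023
  β = (9 - (-3.7)·-2.0023 - (2)·-1.7340) / (9.7) = 0.5216
  γ = (11 - (-2)·-2.0023 - (-0.7)·0.5216) / (-3.7) = -1.9893
Change: (0.1153, 1.0201, -0.2553) → max |·| = 1.0201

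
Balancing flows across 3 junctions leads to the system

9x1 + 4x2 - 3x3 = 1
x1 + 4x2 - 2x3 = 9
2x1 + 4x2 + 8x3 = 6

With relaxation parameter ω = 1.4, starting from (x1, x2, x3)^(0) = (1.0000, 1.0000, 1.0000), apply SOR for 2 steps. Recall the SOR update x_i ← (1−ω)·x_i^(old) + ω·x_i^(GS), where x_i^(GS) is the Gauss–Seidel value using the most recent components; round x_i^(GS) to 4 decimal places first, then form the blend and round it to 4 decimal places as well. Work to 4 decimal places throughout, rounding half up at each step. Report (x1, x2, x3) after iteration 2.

Iteration 1:
  x1: GS value = (1 - (4)·1.0000 - (-3)·1.0000) / (9) = 0.0000;  x1 ← (1−ω)·1.0000 + ω·0.0000 = -0.4000
  x2: GS value = (9 - (1)·-0.4000 - (-2)·1.0000) / (4) = 2.8500;  x2 ← (1−ω)·1.0000 + ω·2.8500 = 3.5900
  x3: GS value = (6 - (2)·-0.4000 - (4)·3.5900) / (8) = -0.9450;  x3 ← (1−ω)·1.0000 + ω·-0.9450 = -1.7230
Iteration 2:
  x1: GS value = (1 - (4)·3.5900 - (-3)·-1.7230) / (9) = -2.0588;  x1 ← (1−ω)·-0.4000 + ω·-2.0588 = -2.7223
  x2: GS value = (9 - (1)·-2.7223 - (-2)·-1.7230) / (4) = 2.0691;  x2 ← (1−ω)·3.5900 + ω·2.0691 = 1.4607
  x3: GS value = (6 - (2)·-2.7223 - (4)·1.4607) / (8) = 0.7002;  x3 ← (1−ω)·-1.7230 + ω·0.7002 = 1.6695

(-2.7223, 1.4607, 1.6695)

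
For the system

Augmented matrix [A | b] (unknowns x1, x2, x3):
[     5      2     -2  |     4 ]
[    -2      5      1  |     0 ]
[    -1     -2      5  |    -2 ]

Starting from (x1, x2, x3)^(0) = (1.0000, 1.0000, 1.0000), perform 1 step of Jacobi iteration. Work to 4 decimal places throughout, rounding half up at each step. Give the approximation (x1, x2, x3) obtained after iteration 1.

(0.8000, 0.2000, 0.2000)

Iteration 1:
  x1 = (4 - (2)·1.0000 - (-2)·1.0000) / (5) = 0.8000
  x2 = (0 - (-2)·1.0000 - (1)·1.0000) / (5) = 0.2000
  x3 = (-2 - (-1)·1.0000 - (-2)·1.0000) / (5) = 0.2000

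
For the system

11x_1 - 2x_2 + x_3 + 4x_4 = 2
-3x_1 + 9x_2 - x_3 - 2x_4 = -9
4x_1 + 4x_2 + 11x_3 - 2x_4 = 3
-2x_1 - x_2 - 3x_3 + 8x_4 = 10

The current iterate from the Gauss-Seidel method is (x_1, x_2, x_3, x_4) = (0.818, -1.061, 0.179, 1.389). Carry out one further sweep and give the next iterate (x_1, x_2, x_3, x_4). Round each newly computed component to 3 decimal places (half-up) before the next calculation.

One sweep:
  x_1 = (2 - (-2)·-1.061 - (1)·0.179 - (4)·1.389) / (11) = -0.532
  x_2 = (-9 - (-3)·-0.532 - (-1)·0.179 - (-2)·1.389) / (9) = -0.849
  x_3 = (3 - (4)·-0.532 - (4)·-0.849 - (-2)·1.389) / (11) = 1.027
  x_4 = (10 - (-2)·-0.532 - (-1)·-0.849 - (-3)·1.027) / (8) = 1.396

(-0.532, -0.849, 1.027, 1.396)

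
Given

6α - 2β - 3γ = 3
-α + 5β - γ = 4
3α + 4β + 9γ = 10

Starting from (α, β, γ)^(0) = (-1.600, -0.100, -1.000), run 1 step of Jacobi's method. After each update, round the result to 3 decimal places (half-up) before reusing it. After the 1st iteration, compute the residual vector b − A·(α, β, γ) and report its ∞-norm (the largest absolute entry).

Iteration 1:
  α = (3 - (-2)·-0.100 - (-3)·-1.000) / (6) = -0.033
  β = (4 - (-1)·-1.600 - (-1)·-1.000) / (5) = 0.280
  γ = (10 - (3)·-1.600 - (4)·-0.100) / (9) = 1.689
Residual b − A·x = (8.825, 4.256, -6.222); ∞-norm = 8.825

8.825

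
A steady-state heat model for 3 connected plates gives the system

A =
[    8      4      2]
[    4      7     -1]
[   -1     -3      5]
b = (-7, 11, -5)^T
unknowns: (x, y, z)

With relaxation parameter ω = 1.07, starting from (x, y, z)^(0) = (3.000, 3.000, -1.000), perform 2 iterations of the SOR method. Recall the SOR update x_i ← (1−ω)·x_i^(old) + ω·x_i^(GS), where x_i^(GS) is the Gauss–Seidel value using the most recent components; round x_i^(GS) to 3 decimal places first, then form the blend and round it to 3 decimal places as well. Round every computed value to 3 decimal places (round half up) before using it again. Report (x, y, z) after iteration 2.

(-2.358, 2.969, 0.311)

Iteration 1:
  x: GS value = (-7 - (4)·3.000 - (2)·-1.000) / (8) = -2.125;  x ← (1−ω)·3.000 + ω·-2.125 = -2.484
  y: GS value = (11 - (4)·-2.484 - (-1)·-1.000) / (7) = 2.848;  y ← (1−ω)·3.000 + ω·2.848 = 2.837
  z: GS value = (-5 - (-1)·-2.484 - (-3)·2.837) / (5) = 0.205;  z ← (1−ω)·-1.000 + ω·0.205 = 0.289
Iteration 2:
  x: GS value = (-7 - (4)·2.837 - (2)·0.289) / (8) = -2.366;  x ← (1−ω)·-2.484 + ω·-2.366 = -2.358
  y: GS value = (11 - (4)·-2.358 - (-1)·0.289) / (7) = 2.960;  y ← (1−ω)·2.837 + ω·2.960 = 2.969
  z: GS value = (-5 - (-1)·-2.358 - (-3)·2.969) / (5) = 0.310;  z ← (1−ω)·0.289 + ω·0.310 = 0.311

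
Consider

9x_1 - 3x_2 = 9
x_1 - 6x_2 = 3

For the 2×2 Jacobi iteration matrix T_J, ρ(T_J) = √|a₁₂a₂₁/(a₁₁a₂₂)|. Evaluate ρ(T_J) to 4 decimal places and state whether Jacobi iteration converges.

a₁₂a₂₁/(a₁₁a₂₂) = (-3)·(1) / ((9)·(-6)) = 0.055556
ρ = √|0.055556| = √0.055556 = 0.2357
ρ < 1, so Jacobi converges

0.2357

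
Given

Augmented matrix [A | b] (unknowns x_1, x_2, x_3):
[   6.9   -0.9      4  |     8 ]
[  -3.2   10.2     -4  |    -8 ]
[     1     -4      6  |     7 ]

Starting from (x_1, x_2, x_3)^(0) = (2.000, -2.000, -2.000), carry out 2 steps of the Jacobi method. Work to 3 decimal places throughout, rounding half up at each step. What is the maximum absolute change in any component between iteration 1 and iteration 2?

0.731

Iteration 1:
  x_1 = (8 - (-0.9)·-2.000 - (4)·-2.000) / (6.9) = 2.058
  x_2 = (-8 - (-3.2)·2.000 - (-4)·-2.000) / (10.2) = -0.941
  x_3 = (7 - (1)·2.000 - (-4)·-2.000) / (6) = -0.500
Iteration 2:
  x_1 = (8 - (-0.9)·-0.941 - (4)·-0.500) / (6.9) = 1.327
  x_2 = (-8 - (-3.2)·2.058 - (-4)·-0.500) / (10.2) = -0.335
  x_3 = (7 - (1)·2.058 - (-4)·-0.941) / (6) = 0.196
Change: (-0.731, 0.606, 0.696) → max |·| = 0.731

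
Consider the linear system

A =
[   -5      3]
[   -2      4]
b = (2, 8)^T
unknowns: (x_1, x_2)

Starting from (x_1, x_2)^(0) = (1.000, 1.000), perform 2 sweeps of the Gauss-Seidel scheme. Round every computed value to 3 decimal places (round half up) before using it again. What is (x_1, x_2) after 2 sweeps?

(0.860, 2.430)

Iteration 1:
  x_1 = (2 - (3)·1.000) / (-5) = 0.200
  x_2 = (8 - (-2)·0.200) / (4) = 2.100
Iteration 2:
  x_1 = (2 - (3)·2.100) / (-5) = 0.860
  x_2 = (8 - (-2)·0.860) / (4) = 2.430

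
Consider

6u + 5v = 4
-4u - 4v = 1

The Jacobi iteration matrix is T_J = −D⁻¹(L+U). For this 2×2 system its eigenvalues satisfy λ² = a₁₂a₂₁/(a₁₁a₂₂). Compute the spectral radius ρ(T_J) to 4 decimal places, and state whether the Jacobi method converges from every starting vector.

a₁₂a₂₁/(a₁₁a₂₂) = (5)·(-4) / ((6)·(-4)) = 0.833333
ρ = √|0.833333| = √0.833333 = 0.9129
ρ < 1, so Jacobi converges

0.9129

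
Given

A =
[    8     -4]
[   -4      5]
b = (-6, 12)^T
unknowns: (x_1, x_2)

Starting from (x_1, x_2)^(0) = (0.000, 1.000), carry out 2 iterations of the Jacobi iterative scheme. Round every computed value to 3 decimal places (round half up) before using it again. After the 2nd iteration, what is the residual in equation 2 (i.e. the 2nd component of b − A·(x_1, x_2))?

Iteration 1:
  x_1 = (-6 - (-4)·1.000) / (8) = -0.250
  x_2 = (12 - (-4)·0.000) / (5) = 2.400
Iteration 2:
  x_1 = (-6 - (-4)·2.400) / (8) = 0.450
  x_2 = (12 - (-4)·-0.250) / (5) = 2.200
Residual b − A·x = (-0.800, 2.800)

2.800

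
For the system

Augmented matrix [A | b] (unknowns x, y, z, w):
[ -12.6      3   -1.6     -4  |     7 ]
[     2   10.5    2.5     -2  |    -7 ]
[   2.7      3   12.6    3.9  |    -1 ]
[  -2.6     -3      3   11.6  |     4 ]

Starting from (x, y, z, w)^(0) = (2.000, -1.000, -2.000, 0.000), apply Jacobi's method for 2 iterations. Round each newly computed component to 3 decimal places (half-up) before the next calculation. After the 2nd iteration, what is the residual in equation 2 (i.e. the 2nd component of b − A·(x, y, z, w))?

Iteration 1:
  x = (7 - (3)·-1.000 - (-1.6)·-2.000 - (-4)·0.000) / (-12.6) = -0.540
  y = (-7 - (2)·2.000 - (2.5)·-2.000 - (-2)·0.000) / (10.5) = -0.571
  z = (-1 - (2.7)·2.000 - (3)·-1.000 - (3.9)·0.000) / (12.6) = -0.270
  w = (4 - (-2.6)·2.000 - (-3)·-1.000 - (3)·-2.000) / (11.6) = 1.052
Iteration 2:
  x = (7 - (3)·-0.571 - (-1.6)·-0.270 - (-4)·1.052) / (-12.6) = -0.991
  y = (-7 - (2)·-0.540 - (2.5)·-0.270 - (-2)·1.052) / (10.5) = -0.299
  z = (-1 - (2.7)·-0.540 - (3)·-0.571 - (3.9)·1.052) / (12.6) = -0.153
  w = (4 - (-2.6)·-0.540 - (-3)·-0.571 - (3)·-0.270) / (11.6) = 0.146
Residual b − A·x = (-4.250, -1.204, 3.931, -0.708)

-1.204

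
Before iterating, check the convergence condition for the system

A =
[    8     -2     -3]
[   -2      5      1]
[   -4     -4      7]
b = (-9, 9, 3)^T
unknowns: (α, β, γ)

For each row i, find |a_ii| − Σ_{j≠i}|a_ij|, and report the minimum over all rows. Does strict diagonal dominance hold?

row 1: |8| − (2+3) = 3
row 2: |5| − (2+1) = 2
row 3: |7| − (4+4) = -1
minimum over rows = -1 → not strictly diagonally dominant

-1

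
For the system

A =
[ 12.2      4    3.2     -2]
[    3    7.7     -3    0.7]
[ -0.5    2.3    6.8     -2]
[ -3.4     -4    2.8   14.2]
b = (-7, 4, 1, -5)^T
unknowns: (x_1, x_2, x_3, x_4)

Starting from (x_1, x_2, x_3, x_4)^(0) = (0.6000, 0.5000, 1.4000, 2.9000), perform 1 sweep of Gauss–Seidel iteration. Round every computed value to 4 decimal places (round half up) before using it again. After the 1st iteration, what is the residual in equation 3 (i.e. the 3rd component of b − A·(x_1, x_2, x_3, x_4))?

Iteration 1:
  x_1 = (-7 - (4)·0.5000 - (3.2)·1.4000 - (-2)·2.9000) / (12.2) = -0.6295
  x_2 = (4 - (3)·-0.6295 - (-3)·1.4000 - (0.7)·2.9000) / (7.7) = 1.0466
  x_3 = (1 - (-0.5)·-0.6295 - (2.3)·1.0466 - (-2)·2.9000) / (6.8) = 0.5997
  x_4 = (-5 - (-3.4)·-0.6295 - (-4)·1.0466 - (2.8)·0.5997) / (14.2) = -0.3263
Residual b − A·x = (-6.0781, -0.1428, -6.4525, 0.0004)

-6.4525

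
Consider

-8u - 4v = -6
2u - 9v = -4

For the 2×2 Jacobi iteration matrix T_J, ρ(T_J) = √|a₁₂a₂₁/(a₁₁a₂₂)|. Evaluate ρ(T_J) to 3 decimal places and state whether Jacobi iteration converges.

0.333

a₁₂a₂₁/(a₁₁a₂₂) = (-4)·(2) / ((-8)·(-9)) = -0.111111
ρ = √|-0.111111| = √0.111111 = 0.333
ρ < 1, so Jacobi converges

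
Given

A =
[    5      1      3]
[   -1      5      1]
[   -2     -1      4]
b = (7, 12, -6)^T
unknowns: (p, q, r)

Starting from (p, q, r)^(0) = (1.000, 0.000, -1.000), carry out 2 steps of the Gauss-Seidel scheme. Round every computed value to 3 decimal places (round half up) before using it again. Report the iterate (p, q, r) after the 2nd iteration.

(0.650, 2.480, -0.555)

Iteration 1:
  p = (7 - (1)·0.000 - (3)·-1.000) / (5) = 2.000
  q = (12 - (-1)·2.000 - (1)·-1.000) / (5) = 3.000
  r = (-6 - (-2)·2.000 - (-1)·3.000) / (4) = 0.250
Iteration 2:
  p = (7 - (1)·3.000 - (3)·0.250) / (5) = 0.650
  q = (12 - (-1)·0.650 - (1)·0.250) / (5) = 2.480
  r = (-6 - (-2)·0.650 - (-1)·2.480) / (4) = -0.555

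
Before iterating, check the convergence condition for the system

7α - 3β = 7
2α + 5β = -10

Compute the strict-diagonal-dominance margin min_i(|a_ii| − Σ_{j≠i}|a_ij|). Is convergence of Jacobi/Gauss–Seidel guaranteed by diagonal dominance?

row 1: |7| − (3) = 4
row 2: |5| − (2) = 3
minimum over rows = 3 → strictly diagonally dominant (convergence guaranteed)

3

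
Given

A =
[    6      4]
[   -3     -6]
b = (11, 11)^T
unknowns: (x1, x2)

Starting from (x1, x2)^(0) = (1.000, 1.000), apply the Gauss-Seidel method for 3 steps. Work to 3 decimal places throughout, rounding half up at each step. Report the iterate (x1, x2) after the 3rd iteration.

Iteration 1:
  x1 = (11 - (4)·1.000) / (6) = 1.167
  x2 = (11 - (-3)·1.167) / (-6) = -2.417
Iteration 2:
  x1 = (11 - (4)·-2.417) / (6) = 3.445
  x2 = (11 - (-3)·3.445) / (-6) = -3.556
Iteration 3:
  x1 = (11 - (4)·-3.556) / (6) = 4.204
  x2 = (11 - (-3)·4.204) / (-6) = -3.935

(4.204, -3.935)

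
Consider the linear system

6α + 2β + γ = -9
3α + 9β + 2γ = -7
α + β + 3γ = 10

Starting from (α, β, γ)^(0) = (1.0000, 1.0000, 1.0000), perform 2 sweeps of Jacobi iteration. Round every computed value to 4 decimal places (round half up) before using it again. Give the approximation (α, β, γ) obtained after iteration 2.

(-1.5000, -0.7037, 4.4444)

Iteration 1:
  α = (-9 - (2)·1.0000 - (1)·1.0000) / (6) = -2.0000
  β = (-7 - (3)·1.0000 - (2)·1.0000) / (9) = -1.3333
  γ = (10 - (1)·1.0000 - (1)·1.0000) / (3) = 2.6667
Iteration 2:
  α = (-9 - (2)·-1.3333 - (1)·2.6667) / (6) = -1.5000
  β = (-7 - (3)·-2.0000 - (2)·2.6667) / (9) = -0.7037
  γ = (10 - (1)·-2.0000 - (1)·-1.3333) / (3) = 4.4444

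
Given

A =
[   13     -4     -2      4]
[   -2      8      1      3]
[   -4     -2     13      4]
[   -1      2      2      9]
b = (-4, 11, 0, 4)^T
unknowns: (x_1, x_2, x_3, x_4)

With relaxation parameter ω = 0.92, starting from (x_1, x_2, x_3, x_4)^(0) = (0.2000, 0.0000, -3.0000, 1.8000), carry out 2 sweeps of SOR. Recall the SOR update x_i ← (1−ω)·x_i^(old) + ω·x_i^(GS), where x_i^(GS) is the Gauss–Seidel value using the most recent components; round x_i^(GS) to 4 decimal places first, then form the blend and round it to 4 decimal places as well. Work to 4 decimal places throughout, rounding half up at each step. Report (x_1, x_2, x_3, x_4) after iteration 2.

(-0.4551, 1.1632, -0.1810, 0.2005)

Iteration 1:
  x_1: GS value = (-4 - (-4)·0.0000 - (-2)·-3.0000 - (4)·1.8000) / (13) = -1.3231;  x_1 ← (1−ω)·0.2000 + ω·-1.3231 = -1.2013
  x_2: GS value = (11 - (-2)·-1.2013 - (1)·-3.0000 - (3)·1.8000) / (8) = 0.7747;  x_2 ← (1−ω)·0.0000 + ω·0.7747 = 0.7127
  x_3: GS value = (0 - (-4)·-1.2013 - (-2)·0.7127 - (4)·1.8000) / (13) = -0.8138;  x_3 ← (1−ω)·-3.0000 + ω·-0.8138 = -0.9887
  x_4: GS value = (4 - (-1)·-1.2013 - (2)·0.7127 - (2)·-0.9887) / (9) = 0.3723;  x_4 ← (1−ω)·1.8000 + ω·0.3723 = 0.4865
Iteration 2:
  x_1: GS value = (-4 - (-4)·0.7127 - (-2)·-0.9887 - (4)·0.4865) / (13) = -0.3902;  x_1 ← (1−ω)·-1.2013 + ω·-0.3902 = -0.4551
  x_2: GS value = (11 - (-2)·-0.4551 - (1)·-0.9887 - (3)·0.4865) / (8) = 1.2024;  x_2 ← (1−ω)·0.7127 + ω·1.2024 = 1.1632
  x_3: GS value = (0 - (-4)·-0.4551 - (-2)·1.1632 - (4)·0.4865) / (13) = -0.1108;  x_3 ← (1−ω)·-0.9887 + ω·-0.1108 = -0.1810
  x_4: GS value = (4 - (-1)·-0.4551 - (2)·1.1632 - (2)·-0.1810) / (9) = 0.1756;  x_4 ← (1−ω)·0.4865 + ω·0.1756 = 0.2005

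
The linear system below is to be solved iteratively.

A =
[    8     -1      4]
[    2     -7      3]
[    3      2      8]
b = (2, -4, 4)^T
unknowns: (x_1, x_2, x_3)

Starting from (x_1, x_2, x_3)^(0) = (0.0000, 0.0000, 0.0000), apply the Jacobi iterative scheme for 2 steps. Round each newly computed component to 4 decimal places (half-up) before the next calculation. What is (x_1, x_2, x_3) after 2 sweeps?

Iteration 1:
  x_1 = (2 - (-1)·0.0000 - (4)·0.0000) / (8) = 0.2500
  x_2 = (-4 - (2)·0.0000 - (3)·0.0000) / (-7) = 0.5714
  x_3 = (4 - (3)·0.0000 - (2)·0.0000) / (8) = 0.5000
Iteration 2:
  x_1 = (2 - (-1)·0.5714 - (4)·0.5000) / (8) = 0.0714
  x_2 = (-4 - (2)·0.2500 - (3)·0.5000) / (-7) = 0.8571
  x_3 = (4 - (3)·0.2500 - (2)·0.5714) / (8) = 0.2634

(0.0714, 0.8571, 0.2634)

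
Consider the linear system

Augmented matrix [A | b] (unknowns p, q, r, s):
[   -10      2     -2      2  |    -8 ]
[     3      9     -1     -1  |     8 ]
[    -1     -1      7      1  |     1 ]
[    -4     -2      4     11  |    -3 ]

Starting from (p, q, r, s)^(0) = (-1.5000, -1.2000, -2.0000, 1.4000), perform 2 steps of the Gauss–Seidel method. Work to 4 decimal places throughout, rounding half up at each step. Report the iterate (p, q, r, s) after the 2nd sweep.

Iteration 1:
  p = (-8 - (2)·-1.2000 - (-2)·-2.0000 - (2)·1.4000) / (-10) = 1.2400
  q = (8 - (3)·1.2400 - (-1)·-2.0000 - (-1)·1.4000) / (9) = 0.4089
  r = (1 - (-1)·1.2400 - (-1)·0.4089 - (1)·1.4000) / (7) = 0.1784
  s = (-3 - (-4)·1.2400 - (-2)·0.4089 - (4)·0.1784) / (11) = 0.1877
Iteration 2:
  p = (-8 - (2)·0.4089 - (-2)·0.1784 - (2)·0.1877) / (-10) = 0.8836
  q = (8 - (3)·0.8836 - (-1)·0.1784 - (-1)·0.1877) / (9) = 0.6350
  r = (1 - (-1)·0.8836 - (-1)·0.6350 - (1)·0.1877) / (7) = 0.3330
  s = (-3 - (-4)·0.8836 - (-2)·0.6350 - (4)·0.3330) / (11) = 0.0429

(0.8836, 0.6350, 0.3330, 0.0429)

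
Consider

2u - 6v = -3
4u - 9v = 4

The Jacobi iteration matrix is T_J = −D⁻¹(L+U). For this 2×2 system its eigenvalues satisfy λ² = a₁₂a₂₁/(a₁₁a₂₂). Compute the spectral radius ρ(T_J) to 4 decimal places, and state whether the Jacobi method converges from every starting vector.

1.1547

a₁₂a₂₁/(a₁₁a₂₂) = (-6)·(4) / ((2)·(-9)) = 1.333333
ρ = √|1.333333| = √1.333333 = 1.1547
ρ > 1, so Jacobi diverges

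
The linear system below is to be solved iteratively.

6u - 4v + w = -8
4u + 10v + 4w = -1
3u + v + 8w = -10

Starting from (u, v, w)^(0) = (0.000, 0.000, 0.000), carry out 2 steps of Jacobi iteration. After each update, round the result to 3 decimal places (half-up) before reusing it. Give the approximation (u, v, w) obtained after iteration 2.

(-1.192, 0.933, -0.738)

Iteration 1:
  u = (-8 - (-4)·0.000 - (1)·0.000) / (6) = -1.333
  v = (-1 - (4)·0.000 - (4)·0.000) / (10) = -0.100
  w = (-10 - (3)·0.000 - (1)·0.000) / (8) = -1.250
Iteration 2:
  u = (-8 - (-4)·-0.100 - (1)·-1.250) / (6) = -1.192
  v = (-1 - (4)·-1.333 - (4)·-1.250) / (10) = 0.933
  w = (-10 - (3)·-1.333 - (1)·-0.100) / (8) = -0.738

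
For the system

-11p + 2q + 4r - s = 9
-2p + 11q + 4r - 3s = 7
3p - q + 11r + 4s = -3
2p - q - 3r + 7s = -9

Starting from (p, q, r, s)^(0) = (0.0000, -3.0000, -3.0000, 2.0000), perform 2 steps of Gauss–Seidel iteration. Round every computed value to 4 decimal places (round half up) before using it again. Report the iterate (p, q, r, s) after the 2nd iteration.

Iteration 1:
  p = (9 - (2)·-3.0000 - (4)·-3.0000 - (-1)·2.0000) / (-11) = -2.6364
  q = (7 - (-2)·-2.6364 - (4)·-3.0000 - (-3)·2.0000) / (11) = 1.7934
  r = (-3 - (3)·-2.6364 - (-1)·1.7934 - (4)·2.0000) / (11) = -0.1179
  s = (-9 - (2)·-2.6364 - (-1)·1.7934 - (-3)·-0.1179) / (7) = -0.3268
Iteration 2:
  p = (9 - (2)·1.7934 - (4)·-0.1179 - (-1)·-0.3268) / (-11) = -0.5053
  q = (7 - (-2)·-0.5053 - (4)·-0.1179 - (-3)·-0.3268) / (11) = 0.4982
  r = (-3 - (3)·-0.5053 - (-1)·0.4982 - (4)·-0.3268) / (11) = 0.0292
  s = (-9 - (2)·-0.5053 - (-1)·0.4982 - (-3)·0.0292) / (7) = -1.0577

(-0.5053, 0.4982, 0.0292, -1.0577)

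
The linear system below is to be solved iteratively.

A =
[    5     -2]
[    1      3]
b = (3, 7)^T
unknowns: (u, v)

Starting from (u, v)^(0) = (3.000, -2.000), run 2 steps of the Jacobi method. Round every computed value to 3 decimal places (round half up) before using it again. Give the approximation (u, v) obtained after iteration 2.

(1.133, 2.400)

Iteration 1:
  u = (3 - (-2)·-2.000) / (5) = -0.200
  v = (7 - (1)·3.000) / (3) = 1.333
Iteration 2:
  u = (3 - (-2)·1.333) / (5) = 1.133
  v = (7 - (1)·-0.200) / (3) = 2.400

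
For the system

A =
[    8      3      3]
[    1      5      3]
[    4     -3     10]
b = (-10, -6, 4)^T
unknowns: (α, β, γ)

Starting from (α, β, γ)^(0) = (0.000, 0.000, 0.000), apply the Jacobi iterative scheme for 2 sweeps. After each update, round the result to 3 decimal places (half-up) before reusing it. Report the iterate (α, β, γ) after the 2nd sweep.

Iteration 1:
  α = (-10 - (3)·0.000 - (3)·0.000) / (8) = -1.250
  β = (-6 - (1)·0.000 - (3)·0.000) / (5) = -1.200
  γ = (4 - (4)·0.000 - (-3)·0.000) / (10) = 0.400
Iteration 2:
  α = (-10 - (3)·-1.200 - (3)·0.400) / (8) = -0.950
  β = (-6 - (1)·-1.250 - (3)·0.400) / (5) = -1.190
  γ = (4 - (4)·-1.250 - (-3)·-1.200) / (10) = 0.540

(-0.950, -1.190, 0.540)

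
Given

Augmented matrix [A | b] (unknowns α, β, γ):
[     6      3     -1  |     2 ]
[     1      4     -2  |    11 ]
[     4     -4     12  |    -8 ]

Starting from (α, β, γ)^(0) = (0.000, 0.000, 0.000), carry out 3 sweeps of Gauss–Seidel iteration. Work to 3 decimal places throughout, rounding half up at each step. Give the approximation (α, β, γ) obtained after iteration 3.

(-1.079, 3.359, 0.813)

Iteration 1:
  α = (2 - (3)·0.000 - (-1)·0.000) / (6) = 0.333
  β = (11 - (1)·0.333 - (-2)·0.000) / (4) = 2.667
  γ = (-8 - (4)·0.333 - (-4)·2.667) / (12) = 0.111
Iteration 2:
  α = (2 - (3)·2.667 - (-1)·0.111) / (6) = -0.982
  β = (11 - (1)·-0.982 - (-2)·0.111) / (4) = 3.051
  γ = (-8 - (4)·-0.982 - (-4)·3.051) / (12) = 0.678
Iteration 3:
  α = (2 - (3)·3.051 - (-1)·0.678) / (6) = -1.079
  β = (11 - (1)·-1.079 - (-2)·0.678) / (4) = 3.359
  γ = (-8 - (4)·-1.079 - (-4)·3.359) / (12) = 0.813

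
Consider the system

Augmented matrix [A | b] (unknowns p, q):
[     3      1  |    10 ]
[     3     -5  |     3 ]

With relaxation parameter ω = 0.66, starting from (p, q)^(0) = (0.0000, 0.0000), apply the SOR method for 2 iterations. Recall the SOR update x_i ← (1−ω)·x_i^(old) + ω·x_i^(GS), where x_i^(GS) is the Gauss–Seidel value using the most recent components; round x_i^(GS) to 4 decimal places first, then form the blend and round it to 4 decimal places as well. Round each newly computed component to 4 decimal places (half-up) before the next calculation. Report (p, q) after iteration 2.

Iteration 1:
  p: GS value = (10 - (1)·0.0000) / (3) = 3.3333;  p ← (1−ω)·0.0000 + ω·3.3333 = 2.2000
  q: GS value = (3 - (3)·2.2000) / (-5) = 0.7200;  q ← (1−ω)·0.0000 + ω·0.7200 = 0.4752
Iteration 2:
  p: GS value = (10 - (1)·0.4752) / (3) = 3.1749;  p ← (1−ω)·2.2000 + ω·3.1749 = 2.8434
  q: GS value = (3 - (3)·2.8434) / (-5) = 1.1060;  q ← (1−ω)·0.4752 + ω·1.1060 = 0.8915

(2.8434, 0.8915)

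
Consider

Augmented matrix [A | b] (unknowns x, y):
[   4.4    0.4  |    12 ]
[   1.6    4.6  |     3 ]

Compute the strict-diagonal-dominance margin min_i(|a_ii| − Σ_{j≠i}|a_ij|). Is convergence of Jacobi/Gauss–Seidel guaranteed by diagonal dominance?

row 1: |4.4| − (0.4) = 4
row 2: |4.6| − (1.6) = 3
minimum over rows = 3 → strictly diagonally dominant (convergence guaranteed)

3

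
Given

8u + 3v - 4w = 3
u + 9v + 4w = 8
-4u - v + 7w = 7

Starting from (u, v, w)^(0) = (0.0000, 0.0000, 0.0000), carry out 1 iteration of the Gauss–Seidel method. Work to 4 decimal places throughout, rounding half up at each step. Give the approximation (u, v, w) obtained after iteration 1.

Iteration 1:
  u = (3 - (3)·0.0000 - (-4)·0.0000) / (8) = 0.3750
  v = (8 - (1)·0.3750 - (4)·0.0000) / (9) = 0.8472
  w = (7 - (-4)·0.3750 - (-1)·0.8472) / (7) = 1.3353

(0.3750, 0.8472, 1.3353)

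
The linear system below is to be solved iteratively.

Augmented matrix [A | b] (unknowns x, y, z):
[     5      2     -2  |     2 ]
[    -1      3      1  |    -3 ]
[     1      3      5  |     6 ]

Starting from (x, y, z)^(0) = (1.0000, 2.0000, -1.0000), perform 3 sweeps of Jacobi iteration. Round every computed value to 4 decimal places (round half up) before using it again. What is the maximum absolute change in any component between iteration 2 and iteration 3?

1.0507

Iteration 1:
  x = (2 - (2)·2.0000 - (-2)·-1.0000) / (5) = -0.8000
  y = (-3 - (-1)·1.0000 - (1)·-1.0000) / (3) = -0.3333
  z = (6 - (1)·1.0000 - (3)·2.0000) / (5) = -0.2000
Iteration 2:
  x = (2 - (2)·-0.3333 - (-2)·-0.2000) / (5) = 0.4533
  y = (-3 - (-1)·-0.8000 - (1)·-0.2000) / (3) = -1.2000
  z = (6 - (1)·-0.8000 - (3)·-0.3333) / (5) = 1.5600
Iteration 3:
  x = (2 - (2)·-1.2000 - (-2)·1.5600) / (5) = 1.5040
  y = (-3 - (-1)·0.4533 - (1)·1.5600) / (3) = -1.3689
  z = (6 - (1)·0.4533 - (3)·-1.2000) / (5) = 1.8293
Change: (1.0507, -0.1689, 0.2693) → max |·| = 1.0507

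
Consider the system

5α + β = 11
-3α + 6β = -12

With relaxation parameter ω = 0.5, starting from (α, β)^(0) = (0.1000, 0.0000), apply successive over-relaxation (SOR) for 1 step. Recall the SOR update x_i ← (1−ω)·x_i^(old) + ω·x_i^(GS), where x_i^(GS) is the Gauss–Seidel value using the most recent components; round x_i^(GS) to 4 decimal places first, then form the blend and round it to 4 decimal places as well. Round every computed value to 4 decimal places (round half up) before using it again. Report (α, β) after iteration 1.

(1.1500, -0.7125)

Iteration 1:
  α: GS value = (11 - (1)·0.0000) / (5) = 2.2000;  α ← (1−ω)·0.1000 + ω·2.2000 = 1.1500
  β: GS value = (-12 - (-3)·1.1500) / (6) = -1.4250;  β ← (1−ω)·0.0000 + ω·-1.4250 = -0.7125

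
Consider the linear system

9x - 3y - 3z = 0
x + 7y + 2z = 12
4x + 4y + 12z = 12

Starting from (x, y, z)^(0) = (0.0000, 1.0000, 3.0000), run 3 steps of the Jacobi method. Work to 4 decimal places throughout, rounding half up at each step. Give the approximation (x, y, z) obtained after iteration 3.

Iteration 1:
  x = (0 - (-3)·1.0000 - (-3)·3.0000) / (9) = 1.3333
  y = (12 - (1)·0.0000 - (2)·3.0000) / (7) = 0.8571
  z = (12 - (4)·0.0000 - (4)·1.0000) / (12) = 0.6667
Iteration 2:
  x = (0 - (-3)·0.8571 - (-3)·0.6667) / (9) = 0.5079
  y = (12 - (1)·1.3333 - (2)·0.6667) / (7) = 1.3333
  z = (12 - (4)·1.3333 - (4)·0.8571) / (12) = 0.2699
Iteration 3:
  x = (0 - (-3)·1.3333 - (-3)·0.2699) / (9) = 0.5344
  y = (12 - (1)·0.5079 - (2)·0.2699) / (7) = 1.5646
  z = (12 - (4)·0.5079 - (4)·1.3333) / (12) = 0.3863

(0.5344, 1.5646, 0.3863)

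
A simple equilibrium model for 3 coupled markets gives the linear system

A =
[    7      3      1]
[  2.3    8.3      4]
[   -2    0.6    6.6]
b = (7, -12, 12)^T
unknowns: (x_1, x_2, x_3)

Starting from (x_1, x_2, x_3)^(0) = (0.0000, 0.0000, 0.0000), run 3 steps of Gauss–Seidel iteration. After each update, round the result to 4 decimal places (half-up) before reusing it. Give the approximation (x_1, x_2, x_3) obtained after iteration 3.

Iteration 1:
  x_1 = (7 - (3)·0.0000 - (1)·0.0000) / (7) = 1.0000
  x_2 = (-12 - (2.3)·1.0000 - (4)·0.0000) / (8.3) = -1.7229
  x_3 = (12 - (-2)·1.0000 - (0.6)·-1.7229) / (6.6) = 2.2778
Iteration 2:
  x_1 = (7 - (3)·-1.7229 - (1)·2.2778) / (7) = 1.4130
  x_2 = (-12 - (2.3)·1.4130 - (4)·2.2778) / (8.3) = -2.9351
  x_3 = (12 - (-2)·1.4130 - (0.6)·-2.9351) / (6.6) = 2.5132
Iteration 3:
  x_1 = (7 - (3)·-2.9351 - (1)·2.5132) / (7) = 1.8989
  x_2 = (-12 - (2.3)·1.8989 - (4)·2.5132) / (8.3) = -3.1832
  x_3 = (12 - (-2)·1.8989 - (0.6)·-3.1832) / (6.6) = 2.6830

(1.8989, -3.1832, 2.6830)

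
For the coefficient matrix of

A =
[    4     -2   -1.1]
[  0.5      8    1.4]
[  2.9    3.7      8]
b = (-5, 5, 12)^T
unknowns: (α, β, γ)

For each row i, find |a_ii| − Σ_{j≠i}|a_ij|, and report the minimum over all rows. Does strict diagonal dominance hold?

0.9

row 1: |4| − (2+1.1) = 0.9
row 2: |8| − (0.5+1.4) = 6.1
row 3: |8| − (2.9+3.7) = 1.4
minimum over rows = 0.9 → strictly diagonally dominant (convergence guaranteed)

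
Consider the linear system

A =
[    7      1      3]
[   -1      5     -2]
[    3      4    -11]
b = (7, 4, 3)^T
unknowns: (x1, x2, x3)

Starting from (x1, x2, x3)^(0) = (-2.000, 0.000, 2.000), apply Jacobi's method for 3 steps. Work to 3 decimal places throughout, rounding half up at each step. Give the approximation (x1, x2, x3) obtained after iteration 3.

Iteration 1:
  x1 = (7 - (1)·0.000 - (3)·2.000) / (7) = 0.143
  x2 = (4 - (-1)·-2.000 - (-2)·2.000) / (5) = 1.200
  x3 = (3 - (3)·-2.000 - (4)·0.000) / (-11) = -0.818
Iteration 2:
  x1 = (7 - (1)·1.200 - (3)·-0.818) / (7) = 1.179
  x2 = (4 - (-1)·0.143 - (-2)·-0.818) / (5) = 0.501
  x3 = (3 - (3)·0.143 - (4)·1.200) / (-11) = 0.203
Iteration 3:
  x1 = (7 - (1)·0.501 - (3)·0.203) / (7) = 0.841
  x2 = (4 - (-1)·1.179 - (-2)·0.203) / (5) = 1.117
  x3 = (3 - (3)·1.179 - (4)·0.501) / (-11) = 0.231

(0.841, 1.117, 0.231)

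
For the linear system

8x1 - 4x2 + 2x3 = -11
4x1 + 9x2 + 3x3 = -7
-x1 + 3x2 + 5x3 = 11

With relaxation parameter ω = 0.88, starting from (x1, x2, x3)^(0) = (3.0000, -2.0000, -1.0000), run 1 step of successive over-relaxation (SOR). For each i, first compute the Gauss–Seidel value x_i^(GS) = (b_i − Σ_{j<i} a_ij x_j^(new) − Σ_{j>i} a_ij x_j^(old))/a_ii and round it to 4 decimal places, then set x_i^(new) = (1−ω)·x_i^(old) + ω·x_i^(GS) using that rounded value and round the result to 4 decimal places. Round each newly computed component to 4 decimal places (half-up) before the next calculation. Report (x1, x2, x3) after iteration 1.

Iteration 1:
  x1: GS value = (-11 - (-4)·-2.0000 - (2)·-1.0000) / (8) = -2.1250;  x1 ← (1−ω)·3.0000 + ω·-2.1250 = -1.5100
  x2: GS value = (-7 - (4)·-1.5100 - (3)·-1.0000) / (9) = 0.2267;  x2 ← (1−ω)·-2.0000 + ω·0.2267 = -0.0405
  x3: GS value = (11 - (-1)·-1.5100 - (3)·-0.0405) / (5) = 1.9223;  x3 ← (1−ω)·-1.0000 + ω·1.9223 = 1.5716

(-1.5100, -0.0405, 1.5716)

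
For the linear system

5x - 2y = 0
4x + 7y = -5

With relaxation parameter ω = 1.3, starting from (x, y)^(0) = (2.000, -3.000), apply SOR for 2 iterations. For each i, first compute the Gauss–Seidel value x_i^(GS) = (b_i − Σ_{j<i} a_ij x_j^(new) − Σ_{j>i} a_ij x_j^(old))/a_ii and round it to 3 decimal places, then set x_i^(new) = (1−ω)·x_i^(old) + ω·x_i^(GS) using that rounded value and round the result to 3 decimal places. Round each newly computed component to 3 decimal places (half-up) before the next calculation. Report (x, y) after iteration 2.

(1.467, -2.492)

Iteration 1:
  x: GS value = (0 - (-2)·-3.000) / (5) = -1.200;  x ← (1−ω)·2.000 + ω·-1.200 = -2.160
  y: GS value = (-5 - (4)·-2.160) / (7) = 0.520;  y ← (1−ω)·-3.000 + ω·0.520 = 1.576
Iteration 2:
  x: GS value = (0 - (-2)·1.576) / (5) = 0.630;  x ← (1−ω)·-2.160 + ω·0.630 = 1.467
  y: GS value = (-5 - (4)·1.467) / (7) = -1.553;  y ← (1−ω)·1.576 + ω·-1.553 = -2.492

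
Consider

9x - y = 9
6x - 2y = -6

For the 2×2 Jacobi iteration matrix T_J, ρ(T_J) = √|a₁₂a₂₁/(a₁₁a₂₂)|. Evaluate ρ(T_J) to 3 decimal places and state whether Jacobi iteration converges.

0.577

a₁₂a₂₁/(a₁₁a₂₂) = (-1)·(6) / ((9)·(-2)) = 0.333333
ρ = √|0.333333| = √0.333333 = 0.577
ρ < 1, so Jacobi converges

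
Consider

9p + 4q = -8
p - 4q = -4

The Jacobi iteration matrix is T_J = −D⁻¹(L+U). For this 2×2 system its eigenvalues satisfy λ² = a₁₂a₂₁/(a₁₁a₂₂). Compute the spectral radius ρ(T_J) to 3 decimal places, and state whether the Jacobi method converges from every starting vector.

0.333

a₁₂a₂₁/(a₁₁a₂₂) = (4)·(1) / ((9)·(-4)) = -0.111111
ρ = √|-0.111111| = √0.111111 = 0.333
ρ < 1, so Jacobi converges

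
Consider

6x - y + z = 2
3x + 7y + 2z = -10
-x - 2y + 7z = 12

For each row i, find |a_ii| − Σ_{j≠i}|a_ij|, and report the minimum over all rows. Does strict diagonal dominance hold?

2

row 1: |6| − (1+1) = 4
row 2: |7| − (3+2) = 2
row 3: |7| − (1+2) = 4
minimum over rows = 2 → strictly diagonally dominant (convergence guaranteed)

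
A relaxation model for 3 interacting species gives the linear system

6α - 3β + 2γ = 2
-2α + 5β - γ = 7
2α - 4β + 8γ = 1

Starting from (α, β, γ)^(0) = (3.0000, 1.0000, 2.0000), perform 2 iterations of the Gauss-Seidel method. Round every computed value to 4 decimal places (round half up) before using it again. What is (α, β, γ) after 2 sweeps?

(0.9278, 1.9745, 0.8803)

Iteration 1:
  α = (2 - (-3)·1.0000 - (2)·2.0000) / (6) = 0.1667
  β = (7 - (-2)·0.1667 - (-1)·2.0000) / (5) = 1.8667
  γ = (1 - (2)·0.1667 - (-4)·1.8667) / (8) = 1.0167
Iteration 2:
  α = (2 - (-3)·1.8667 - (2)·1.0167) / (6) = 0.9278
  β = (7 - (-2)·0.9278 - (-1)·1.0167) / (5) = 1.9745
  γ = (1 - (2)·0.9278 - (-4)·1.9745) / (8) = 0.8803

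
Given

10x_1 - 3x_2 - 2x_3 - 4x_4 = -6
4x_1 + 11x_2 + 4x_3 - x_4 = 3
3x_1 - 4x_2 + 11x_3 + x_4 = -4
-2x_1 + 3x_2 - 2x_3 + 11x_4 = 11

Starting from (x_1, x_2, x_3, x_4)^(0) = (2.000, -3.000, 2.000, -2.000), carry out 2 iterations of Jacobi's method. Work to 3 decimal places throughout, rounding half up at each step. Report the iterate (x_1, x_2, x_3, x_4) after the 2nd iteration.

(-0.355, 1.856, -0.573, 0.696)

Iteration 1:
  x_1 = (-6 - (-3)·-3.000 - (-2)·2.000 - (-4)·-2.000) / (10) = -1.900
  x_2 = (3 - (4)·2.000 - (4)·2.000 - (-1)·-2.000) / (11) = -1.364
  x_3 = (-4 - (3)·2.000 - (-4)·-3.000 - (1)·-2.000) / (11) = -1.818
  x_4 = (11 - (-2)·2.000 - (3)·-3.000 - (-2)·2.000) / (11) = 2.545
Iteration 2:
  x_1 = (-6 - (-3)·-1.364 - (-2)·-1.818 - (-4)·2.545) / (10) = -0.355
  x_2 = (3 - (4)·-1.900 - (4)·-1.818 - (-1)·2.545) / (11) = 1.856
  x_3 = (-4 - (3)·-1.900 - (-4)·-1.364 - (1)·2.545) / (11) = -0.573
  x_4 = (11 - (-2)·-1.900 - (3)·-1.364 - (-2)·-1.818) / (11) = 0.696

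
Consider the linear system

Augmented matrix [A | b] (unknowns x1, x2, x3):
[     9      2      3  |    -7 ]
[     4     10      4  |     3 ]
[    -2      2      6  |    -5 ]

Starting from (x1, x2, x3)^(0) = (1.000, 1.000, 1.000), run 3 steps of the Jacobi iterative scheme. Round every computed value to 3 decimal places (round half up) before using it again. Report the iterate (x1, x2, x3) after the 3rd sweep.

Iteration 1:
  x1 = (-7 - (2)·1.000 - (3)·1.000) / (9) = -1.333
  x2 = (3 - (4)·1.000 - (4)·1.000) / (10) = -0.500
  x3 = (-5 - (-2)·1.000 - (2)·1.000) / (6) = -0.833
Iteration 2:
  x1 = (-7 - (2)·-0.500 - (3)·-0.833) / (9) = -0.389
  x2 = (3 - (4)·-1.333 - (4)·-0.833) / (10) = 1.166
  x3 = (-5 - (-2)·-1.333 - (2)·-0.500) / (6) = -1.111
Iteration 3:
  x1 = (-7 - (2)·1.166 - (3)·-1.111) / (9) = -0.667
  x2 = (3 - (4)·-0.389 - (4)·-1.111) / (10) = 0.900
  x3 = (-5 - (-2)·-0.389 - (2)·1.166) / (6) = -1.352

(-0.667, 0.900, -1.352)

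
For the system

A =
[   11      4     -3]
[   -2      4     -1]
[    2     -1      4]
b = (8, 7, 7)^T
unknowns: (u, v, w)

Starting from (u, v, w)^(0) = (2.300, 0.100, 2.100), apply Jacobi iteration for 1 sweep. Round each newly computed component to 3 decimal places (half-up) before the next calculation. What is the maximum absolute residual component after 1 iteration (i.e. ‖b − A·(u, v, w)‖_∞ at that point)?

17.729

Iteration 1:
  u = (8 - (4)·0.100 - (-3)·2.100) / (11) = 1.264
  v = (7 - (-2)·2.300 - (-1)·2.100) / (4) = 3.425
  w = (7 - (2)·2.300 - (-1)·0.100) / (4) = 0.625
Residual b − A·x = (-17.729, -3.547, 5.397); ∞-norm = 17.729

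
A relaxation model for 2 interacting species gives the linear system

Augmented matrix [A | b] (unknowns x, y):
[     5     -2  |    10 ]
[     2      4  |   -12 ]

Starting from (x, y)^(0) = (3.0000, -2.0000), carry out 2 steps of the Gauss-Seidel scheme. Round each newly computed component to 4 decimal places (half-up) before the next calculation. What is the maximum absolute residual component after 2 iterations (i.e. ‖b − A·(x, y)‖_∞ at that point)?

Iteration 1:
  x = (10 - (-2)·-2.0000) / (5) = 1.2000
  y = (-12 - (2)·1.2000) / (4) = -3.6000
Iteration 2:
  x = (10 - (-2)·-3.6000) / (5) = 0.5600
  y = (-12 - (2)·0.5600) / (4) = -3.2800
Residual b − A·x = (0.6400, 0.0000); ∞-norm = 0.6400

0.6400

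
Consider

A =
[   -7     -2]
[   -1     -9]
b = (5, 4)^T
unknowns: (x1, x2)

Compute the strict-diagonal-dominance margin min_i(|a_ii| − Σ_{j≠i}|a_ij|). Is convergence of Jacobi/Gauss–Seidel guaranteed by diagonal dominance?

5

row 1: |-7| − (2) = 5
row 2: |-9| − (1) = 8
minimum over rows = 5 → strictly diagonally dominant (convergence guaranteed)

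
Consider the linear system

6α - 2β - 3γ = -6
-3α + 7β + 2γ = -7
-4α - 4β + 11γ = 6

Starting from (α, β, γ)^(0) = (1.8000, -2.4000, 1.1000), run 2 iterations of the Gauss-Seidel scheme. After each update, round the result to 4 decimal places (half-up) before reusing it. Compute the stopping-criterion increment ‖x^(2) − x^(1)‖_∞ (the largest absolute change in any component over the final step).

Iteration 1:
  α = (-6 - (-2)·-2.4000 - (-3)·1.1000) / (6) = -1.2500
  β = (-7 - (-3)·-1.2500 - (2)·1.1000) / (7) = -1.8500
  γ = (6 - (-4)·-1.2500 - (-4)·-1.8500) / (11) = -0.5818
Iteration 2:
  α = (-6 - (-2)·-1.8500 - (-3)·-0.5818) / (6) = -1.9076
  β = (-7 - (-3)·-1.9076 - (2)·-0.5818) / (7) = -1.6513
  γ = (6 - (-4)·-1.9076 - (-4)·-1.6513) / (11) = -0.7487
Change: (-0.6576, 0.1987, -0.1669) → max |·| = 0.6576

0.6576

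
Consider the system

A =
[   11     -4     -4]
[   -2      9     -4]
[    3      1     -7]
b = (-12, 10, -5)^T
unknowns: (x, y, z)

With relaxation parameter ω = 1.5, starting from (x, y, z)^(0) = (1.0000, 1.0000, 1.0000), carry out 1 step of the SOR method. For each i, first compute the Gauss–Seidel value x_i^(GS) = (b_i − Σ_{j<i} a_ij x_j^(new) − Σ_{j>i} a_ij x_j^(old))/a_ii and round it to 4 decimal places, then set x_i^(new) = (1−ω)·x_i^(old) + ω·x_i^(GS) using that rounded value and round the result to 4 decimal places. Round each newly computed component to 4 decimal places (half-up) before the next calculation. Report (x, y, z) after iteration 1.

(-1.0454, 1.4848, 0.2176)

Iteration 1:
  x: GS value = (-12 - (-4)·1.0000 - (-4)·1.0000) / (11) = -0.3636;  x ← (1−ω)·1.0000 + ω·-0.3636 = -1.0454
  y: GS value = (10 - (-2)·-1.0454 - (-4)·1.0000) / (9) = 1.3232;  y ← (1−ω)·1.0000 + ω·1.3232 = 1.4848
  z: GS value = (-5 - (3)·-1.0454 - (1)·1.4848) / (-7) = 0.4784;  z ← (1−ω)·1.0000 + ω·0.4784 = 0.2176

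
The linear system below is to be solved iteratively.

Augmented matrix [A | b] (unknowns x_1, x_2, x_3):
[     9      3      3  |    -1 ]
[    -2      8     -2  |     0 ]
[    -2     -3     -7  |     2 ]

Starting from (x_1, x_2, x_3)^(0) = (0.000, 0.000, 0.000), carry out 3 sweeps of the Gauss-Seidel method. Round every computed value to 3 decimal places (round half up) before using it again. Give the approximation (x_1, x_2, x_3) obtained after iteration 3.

(-0.005, -0.064, -0.257)

Iteration 1:
  x_1 = (-1 - (3)·0.000 - (3)·0.000) / (9) = -0.111
  x_2 = (0 - (-2)·-0.111 - (-2)·0.000) / (8) = -0.028
  x_3 = (2 - (-2)·-0.111 - (-3)·-0.028) / (-7) = -0.242
Iteration 2:
  x_1 = (-1 - (3)·-0.028 - (3)·-0.242) / (9) = -0.021
  x_2 = (0 - (-2)·-0.021 - (-2)·-0.242) / (8) = -0.066
  x_3 = (2 - (-2)·-0.021 - (-3)·-0.066) / (-7) = -0.251
Iteration 3:
  x_1 = (-1 - (3)·-0.066 - (3)·-0.251) / (9) = -0.005
  x_2 = (0 - (-2)·-0.005 - (-2)·-0.251) / (8) = -0.064
  x_3 = (2 - (-2)·-0.005 - (-3)·-0.064) / (-7) = -0.257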